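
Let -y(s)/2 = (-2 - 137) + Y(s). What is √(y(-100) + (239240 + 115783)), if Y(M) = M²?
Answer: √335301 ≈ 579.05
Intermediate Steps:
y(s) = 278 - 2*s² (y(s) = -2*((-2 - 137) + s²) = -2*(-139 + s²) = 278 - 2*s²)
√(y(-100) + (239240 + 115783)) = √((278 - 2*(-100)²) + (239240 + 115783)) = √((278 - 2*10000) + 355023) = √((278 - 20000) + 355023) = √(-19722 + 355023) = √335301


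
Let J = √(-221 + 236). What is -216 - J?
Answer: -216 - √15 ≈ -219.87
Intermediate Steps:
J = √15 ≈ 3.8730
-216 - J = -216 - √15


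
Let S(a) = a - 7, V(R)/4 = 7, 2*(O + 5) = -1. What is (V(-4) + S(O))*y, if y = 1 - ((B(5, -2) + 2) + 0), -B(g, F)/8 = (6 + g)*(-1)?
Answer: -2759/2 ≈ -1379.5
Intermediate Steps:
O = -11/2 (O = -5 + (1/2)*(-1) = -5 - 1/2 = -11/2 ≈ -5.5000)
V(R) = 28 (V(R) = 4*7 = 28)
B(g, F) = 48 + 8*g (B(g, F) = -8*(6 + g)*(-1) = -8*(-6 - g) = 48 + 8*g)
S(a) = -7 + a
y = -89 (y = 1 - (((48 + 8*5) + 2) + 0) = 1 - (((48 + 40) + 2) + 0) = 1 - ((88 + 2) + 0) = 1 - (90 + 0) = 1 - 1*90 = 1 - 90 = -89)
(V(-4) + S(O))*y = (28 + (-7 - 11/2))*(-89) = (28 - 25/2)*(-89) = (31/2)*(-89) = -2759/2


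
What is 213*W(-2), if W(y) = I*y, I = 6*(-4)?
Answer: 10224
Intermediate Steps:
I = -24
W(y) = -24*y
213*W(-2) = 213*(-24*(-2)) = 213*48 = 10224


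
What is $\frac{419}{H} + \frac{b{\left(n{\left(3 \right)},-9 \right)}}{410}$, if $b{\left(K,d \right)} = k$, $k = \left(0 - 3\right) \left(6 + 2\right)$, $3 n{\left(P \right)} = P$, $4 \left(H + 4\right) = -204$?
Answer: $- \frac{17311}{2255} \approx -7.6767$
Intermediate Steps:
$H = -55$ ($H = -4 + \frac{1}{4} \left(-204\right) = -4 - 51 = -55$)
$n{\left(P \right)} = \frac{P}{3}$
$k = -24$ ($k = \left(-3\right) 8 = -24$)
$b{\left(K,d \right)} = -24$
$\frac{419}{H} + \frac{b{\left(n{\left(3 \right)},-9 \right)}}{410} = \frac{419}{-55} - \frac{24}{410} = 419 \left(- \frac{1}{55}\right) - \frac{12}{205} = - \frac{419}{55} - \frac{12}{205} = - \frac{17311}{2255}$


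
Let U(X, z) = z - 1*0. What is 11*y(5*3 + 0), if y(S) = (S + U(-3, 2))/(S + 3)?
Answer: 187/18 ≈ 10.389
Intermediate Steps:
U(X, z) = z (U(X, z) = z + 0 = z)
y(S) = (2 + S)/(3 + S) (y(S) = (S + 2)/(S + 3) = (2 + S)/(3 + S))
11*y(5*3 + 0) = 11*((2 + (5*3 + 0))/(3 + (5*3 + 0))) = 11*((2 + (15 + 0))/(3 + (15 + 0))) = 11*((2 + 15)/(3 + 15)) = 11*(17/18) = 187/18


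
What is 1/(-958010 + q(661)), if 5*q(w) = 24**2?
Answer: -5/4789474 ≈ -1.0440e-6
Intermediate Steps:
q(w) = 576/5 (q(w) = (1/5)*24**2 = (1/5)*576 = 576/5)
1/(-958010 + q(661)) = 1/(-958010 + 576/5) = 1/(-4789474/5) = -5/4789474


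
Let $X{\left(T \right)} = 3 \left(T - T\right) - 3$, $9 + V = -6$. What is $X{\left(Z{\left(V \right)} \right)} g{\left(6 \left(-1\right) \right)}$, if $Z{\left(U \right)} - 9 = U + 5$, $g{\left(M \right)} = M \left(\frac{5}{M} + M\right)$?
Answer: $-123$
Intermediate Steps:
$V = -15$ ($V = -9 - 6 = -15$)
$g{\left(M \right)} = M \left(M + \frac{5}{M}\right)$
$Z{\left(U \right)} = 14 + U$ ($Z{\left(U \right)} = 9 + \left(U + 5\right) = 9 + \left(5 + U\right) = 14 + U$)
$X{\left(T \right)} = -3$ ($X{\left(T \right)} = 3 \cdot 0 - 3 = 0 - 3 = -3$)
$X{\left(Z{\left(V \right)} \right)} g{\left(6 \left(-1\right) \right)} = - 3 \left(5 + \left(6 \left(-1\right)\right)^{2}\right) = - 3 \left(5 + \left(-6\right)^{2}\right) = - 3 \left(5 + 36\right) = \left(-3\right) 41 = -123$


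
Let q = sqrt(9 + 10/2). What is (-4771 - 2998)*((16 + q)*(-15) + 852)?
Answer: -4754628 + 116535*sqrt(14) ≈ -4.3186e+6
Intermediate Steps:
q = sqrt(14) (q = sqrt(9 + 10*(1/2)) = sqrt(9 + 5) = sqrt(14) ≈ 3.7417)
(-4771 - 2998)*((16 + q)*(-15) + 852) = (-4771 - 2998)*((16 + sqrt(14))*(-15) + 852) = -7769*((-240 - 15*sqrt(14)) + 852) = -7769*(612 - 15*sqrt(14)) = -4754628 + 116535*sqrt(14)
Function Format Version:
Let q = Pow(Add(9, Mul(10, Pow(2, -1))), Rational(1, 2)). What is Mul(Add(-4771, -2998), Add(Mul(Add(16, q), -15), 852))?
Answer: Add(-4754628, Mul(116535, Pow(14, Rational(1, 2)))) ≈ -4.3186e+6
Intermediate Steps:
q = Pow(14, Rational(1, 2)) (q = Pow(Add(9, Mul(10, Rational(1, 2))), Rational(1, 2)) = Pow(Add(9, 5), Rational(1, 2)) = Pow(14, Rational(1, 2)) ≈ 3.7417)
Mul(Add(-4771, -2998), Add(Mul(Add(16, q), -15), 852)) = Mul(Add(-4771, -2998), Add(Mul(Add(16, Pow(14, Rational(1, 2))), -15), 852)) = Mul(-7769, Add(Add(-240, Mul(-15, Pow(14, Rational(1, 2)))), 852)) = Mul(-7769, Add(612, Mul(-15, Pow(14, Rational(1, 2))))) = Add(-4754628, Mul(116535, Pow(14, Rational(1, 2))))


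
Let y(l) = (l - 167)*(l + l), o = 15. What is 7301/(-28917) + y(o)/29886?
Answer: -490279/1210383 ≈ -0.40506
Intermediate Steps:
y(l) = 2*l*(-167 + l) (y(l) = (-167 + l)*(2*l) = 2*l*(-167 + l))
7301/(-28917) + y(o)/29886 = 7301/(-28917) + (2*15*(-167 + 15))/29886 = 7301*(-1/28917) + (2*15*(-152))*(1/29886) = -1043/4131 - 4560*1/29886 = -1043/4131 - 760/4981 = -490279/1210383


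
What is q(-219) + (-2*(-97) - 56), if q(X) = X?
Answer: -81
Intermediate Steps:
q(-219) + (-2*(-97) - 56) = -219 + (-2*(-97) - 56) = -219 + (194 - 56) = -219 + 138 = -81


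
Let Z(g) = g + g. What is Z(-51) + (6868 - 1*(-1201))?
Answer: 7967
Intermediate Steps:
Z(g) = 2*g
Z(-51) + (6868 - 1*(-1201)) = 2*(-51) + (6868 - 1*(-1201)) = -102 + (6868 + 1201) = -102 + 8069 = 7967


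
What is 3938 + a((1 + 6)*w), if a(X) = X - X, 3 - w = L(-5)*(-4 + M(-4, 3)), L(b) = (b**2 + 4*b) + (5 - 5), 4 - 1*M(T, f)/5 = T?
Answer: 3938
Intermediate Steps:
M(T, f) = 20 - 5*T
L(b) = b**2 + 4*b (L(b) = (b**2 + 4*b) + 0 = b**2 + 4*b)
w = -177 (w = 3 - (-5*(4 - 5))*(-4 + (20 - 5*(-4))) = 3 - (-5*(-1))*(-4 + (20 + 20)) = 3 - 5*(-4 + 40) = 3 - 5*36 = 3 - 1*180 = 3 - 180 = -177)
a(X) = 0
3938 + a((1 + 6)*w) = 3938 + 0 = 3938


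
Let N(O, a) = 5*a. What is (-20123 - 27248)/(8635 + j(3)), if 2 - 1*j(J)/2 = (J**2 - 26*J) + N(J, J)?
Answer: -47371/8747 ≈ -5.4157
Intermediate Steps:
j(J) = 4 - 2*J**2 + 42*J (j(J) = 4 - 2*((J**2 - 26*J) + 5*J) = 4 - 2*(J**2 - 21*J) = 4 + (-2*J**2 + 42*J) = 4 - 2*J**2 + 42*J)
(-20123 - 27248)/(8635 + j(3)) = (-20123 - 27248)/(8635 + (4 - 2*3**2 + 42*3)) = -47371/(8635 + (4 - 2*9 + 126)) = -47371/(8635 + (4 - 18 + 126)) = -47371/(8635 + 112) = -47371/8747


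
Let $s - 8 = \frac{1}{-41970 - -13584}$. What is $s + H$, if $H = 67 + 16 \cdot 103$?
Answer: $\frac{48909077}{28386} \approx 1723.0$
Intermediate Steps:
$H = 1715$ ($H = 67 + 1648 = 1715$)
$s = \frac{227087}{28386}$ ($s = 8 + \frac{1}{-41970 - -13584} = 8 + \frac{1}{-41970 + 13584} = 8 + \frac{1}{-28386} = 8 - \frac{1}{28386} = \frac{227087}{28386} \approx 8.0$)
$s + H = \frac{227087}{28386} + 1715 = \frac{48909077}{28386}$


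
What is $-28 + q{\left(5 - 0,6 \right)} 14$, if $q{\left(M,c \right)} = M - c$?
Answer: $-42$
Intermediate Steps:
$-28 + q{\left(5 - 0,6 \right)} 14 = -28 + \left(\left(5 - 0\right) - 6\right) 14 = -28 + \left(\left(5 + 0\right) - 6\right) 14 = -28 + \left(5 - 6\right) 14 = -28 - 14 = -42$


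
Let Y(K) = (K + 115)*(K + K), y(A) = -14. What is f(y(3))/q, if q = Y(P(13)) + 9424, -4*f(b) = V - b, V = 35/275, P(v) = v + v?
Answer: -777/3686320 ≈ -0.00021078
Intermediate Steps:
P(v) = 2*v
Y(K) = 2*K*(115 + K) (Y(K) = (115 + K)*(2*K) = 2*K*(115 + K))
V = 7/55 (V = 35*(1/275) = 7/55 ≈ 0.12727)
f(b) = -7/220 + b/4 (f(b) = -(7/55 - b)/4 = -7/220 + b/4)
q = 16756 (q = 2*(2*13)*(115 + 2*13) + 9424 = 2*26*(115 + 26) + 9424 = 2*26*141 + 9424 = 7332 + 9424 = 16756)
f(y(3))/q = (-7/220 + (1/4)*(-14))/16756 = (-7/220 - 7/2)*(1/16756) = -777/220*1/16756 = -777/3686320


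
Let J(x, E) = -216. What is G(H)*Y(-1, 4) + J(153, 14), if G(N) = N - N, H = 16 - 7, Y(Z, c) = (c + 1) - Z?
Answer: -216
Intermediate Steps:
Y(Z, c) = 1 + c - Z (Y(Z, c) = (1 + c) - Z = 1 + c - Z)
H = 9
G(N) = 0
G(H)*Y(-1, 4) + J(153, 14) = 0*(1 + 4 - 1*(-1)) - 216 = 0*(1 + 4 + 1) - 216 = 0*6 - 216 = 0 - 216 = -216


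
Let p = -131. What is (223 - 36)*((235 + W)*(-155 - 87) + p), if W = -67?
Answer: -7627169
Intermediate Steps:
(223 - 36)*((235 + W)*(-155 - 87) + p) = (223 - 36)*((235 - 67)*(-155 - 87) - 131) = 187*(168*(-242) - 131) = 187*(-40656 - 131) = 187*(-40787) = -7627169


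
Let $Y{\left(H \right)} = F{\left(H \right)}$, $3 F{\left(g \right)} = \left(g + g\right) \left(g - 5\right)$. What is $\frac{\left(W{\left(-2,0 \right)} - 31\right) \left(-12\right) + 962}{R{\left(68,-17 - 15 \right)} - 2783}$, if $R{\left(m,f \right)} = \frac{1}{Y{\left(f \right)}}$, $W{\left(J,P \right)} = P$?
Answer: $- \frac{3158912}{6590141} \approx -0.47934$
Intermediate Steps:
$F{\left(g \right)} = \frac{2 g \left(-5 + g\right)}{3}$ ($F{\left(g \right)} = \frac{\left(g + g\right) \left(g - 5\right)}{3} = \frac{2 g \left(-5 + g\right)}{3}$)
$Y{\left(H \right)} = \frac{2 H \left(-5 + H\right)}{3}$
$R{\left(m,f \right)} = \frac{3}{2 f \left(-5 + f\right)}$ ($R{\left(m,f \right)} = \frac{1}{\frac{2}{3} f \left(-5 + f\right)} = \frac{3}{2 f \left(-5 + f\right)}$)
$\frac{\left(W{\left(-2,0 \right)} - 31\right) \left(-12\right) + 962}{R{\left(68,-17 - 15 \right)} - 2783} = \frac{\left(0 - 31\right) \left(-12\right) + 962}{\frac{3}{2 \left(-17 - 15\right) \left(-5 - 32\right)} - 2783} = \frac{\left(-31\right) \left(-12\right) + 962}{\frac{3}{2 \left(-17 - 15\right) \left(-5 - 32\right)} - 2783} = \frac{372 + 962}{\frac{3}{2 \left(-32\right) \left(-5 - 32\right)} - 2783} = \frac{1334}{\frac{3}{2} \left(- \frac{1}{32}\right) \frac{1}{-37} - 2783} = \frac{1334}{\frac{3}{2} \left(- \frac{1}{32}\right) \left(- \frac{1}{37}\right) - 2783} = \frac{1334}{\frac{3}{2368} - 2783} = \frac{1334}{- \frac{6590141}{2368}} = 1334 \left(- \frac{2368}{6590141}\right) = - \frac{3158912}{6590141}$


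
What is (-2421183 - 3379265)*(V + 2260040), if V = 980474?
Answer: -18796432950272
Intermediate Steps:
(-2421183 - 3379265)*(V + 2260040) = (-2421183 - 3379265)*(980474 + 2260040) = -5800448*3240514 = -18796432950272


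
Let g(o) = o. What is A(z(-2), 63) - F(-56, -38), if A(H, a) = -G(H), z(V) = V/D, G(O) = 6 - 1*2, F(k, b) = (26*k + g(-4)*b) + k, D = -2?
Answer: 1356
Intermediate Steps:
F(k, b) = -4*b + 27*k (F(k, b) = (26*k - 4*b) + k = (-4*b + 26*k) + k = -4*b + 27*k)
G(O) = 4 (G(O) = 6 - 2 = 4)
z(V) = -V/2 (z(V) = V/(-2) = V*(-½) = -V/2)
A(H, a) = -4 (A(H, a) = -1*4 = -4)
A(z(-2), 63) - F(-56, -38) = -4 - (-4*(-38) + 27*(-56)) = -4 - (152 - 1512) = -4 - 1*(-1360) = -4 + 1360 = 1356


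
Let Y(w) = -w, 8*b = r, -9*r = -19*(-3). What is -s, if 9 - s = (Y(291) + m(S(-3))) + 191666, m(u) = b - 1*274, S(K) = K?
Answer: 4586189/24 ≈ 1.9109e+5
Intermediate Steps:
r = -19/3 (r = -(-19)*(-3)/9 = -1/9*57 = -19/3 ≈ -6.3333)
b = -19/24 (b = (1/8)*(-19/3) = -19/24 ≈ -0.79167)
m(u) = -6595/24 (m(u) = -19/24 - 1*274 = -19/24 - 274 = -6595/24)
s = -4586189/24 (s = 9 - ((-1*291 - 6595/24) + 191666) = 9 - ((-291 - 6595/24) + 191666) = 9 - (-13579/24 + 191666) = 9 - 1*4586405/24 = 9 - 4586405/24 = -4586189/24 ≈ -1.9109e+5)
-s = -1*(-4586189/24) = 4586189/24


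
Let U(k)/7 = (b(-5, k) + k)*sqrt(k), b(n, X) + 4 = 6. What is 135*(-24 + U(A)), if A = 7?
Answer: -3240 + 8505*sqrt(7) ≈ 19262.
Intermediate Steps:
b(n, X) = 2 (b(n, X) = -4 + 6 = 2)
U(k) = 7*sqrt(k)*(2 + k) (U(k) = 7*((2 + k)*sqrt(k)) = 7*(sqrt(k)*(2 + k)) = 7*sqrt(k)*(2 + k))
135*(-24 + U(A)) = 135*(-24 + 7*sqrt(7)*(2 + 7)) = 135*(-24 + 7*sqrt(7)*9) = 135*(-24 + 63*sqrt(7)) = -3240 + 8505*sqrt(7)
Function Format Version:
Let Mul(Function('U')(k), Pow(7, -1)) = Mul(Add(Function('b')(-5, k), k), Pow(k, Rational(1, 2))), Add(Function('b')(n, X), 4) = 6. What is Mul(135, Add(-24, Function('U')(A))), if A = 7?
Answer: Add(-3240, Mul(8505, Pow(7, Rational(1, 2)))) ≈ 19262.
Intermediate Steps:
Function('b')(n, X) = 2 (Function('b')(n, X) = Add(-4, 6) = 2)
Function('U')(k) = Mul(7, Pow(k, Rational(1, 2)), Add(2, k)) (Function('U')(k) = Mul(7, Mul(Add(2, k), Pow(k, Rational(1, 2)))) = Mul(7, Mul(Pow(k, Rational(1, 2)), Add(2, k))) = Mul(7, Pow(k, Rational(1, 2)), Add(2, k)))
Mul(135, Add(-24, Function('U')(A))) = Mul(135, Add(-24, Mul(7, Pow(7, Rational(1, 2)), Add(2, 7)))) = Mul(135, Add(-24, Mul(7, Pow(7, Rational(1, 2)), 9))) = Mul(135, Add(-24, Mul(63, Pow(7, Rational(1, 2))))) = Add(-3240, Mul(8505, Pow(7, Rational(1, 2))))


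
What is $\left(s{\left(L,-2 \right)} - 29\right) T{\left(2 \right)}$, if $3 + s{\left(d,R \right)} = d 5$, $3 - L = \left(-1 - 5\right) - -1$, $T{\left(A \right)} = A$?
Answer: $16$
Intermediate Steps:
$L = 8$ ($L = 3 - \left(\left(-1 - 5\right) - -1\right) = 3 - \left(-6 + 1\right) = 3 - -5 = 3 + 5 = 8$)
$s{\left(d,R \right)} = -3 + 5 d$ ($s{\left(d,R \right)} = -3 + d 5 = -3 + 5 d$)
$\left(s{\left(L,-2 \right)} - 29\right) T{\left(2 \right)} = \left(\left(-3 + 5 \cdot 8\right) - 29\right) 2 = \left(\left(-3 + 40\right) - 29\right) 2 = \left(37 - 29\right) 2 = 8 \cdot 2 = 16$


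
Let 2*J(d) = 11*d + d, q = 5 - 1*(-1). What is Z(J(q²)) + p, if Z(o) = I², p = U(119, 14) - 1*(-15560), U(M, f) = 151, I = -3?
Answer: 15720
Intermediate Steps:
q = 6 (q = 5 + 1 = 6)
J(d) = 6*d (J(d) = (11*d + d)/2 = (12*d)/2 = 6*d)
p = 15711 (p = 151 - 1*(-15560) = 151 + 15560 = 15711)
Z(o) = 9 (Z(o) = (-3)² = 9)
Z(J(q²)) + p = 9 + 15711 = 15720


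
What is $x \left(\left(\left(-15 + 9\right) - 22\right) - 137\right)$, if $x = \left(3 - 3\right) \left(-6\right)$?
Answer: $0$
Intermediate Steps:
$x = 0$ ($x = 0 \left(-6\right) = 0$)
$x \left(\left(\left(-15 + 9\right) - 22\right) - 137\right) = 0 \left(\left(\left(-15 + 9\right) - 22\right) - 137\right) = 0 \left(\left(-6 - 22\right) - 137\right) = 0 \left(-28 - 137\right) = 0 \left(-165\right) = 0$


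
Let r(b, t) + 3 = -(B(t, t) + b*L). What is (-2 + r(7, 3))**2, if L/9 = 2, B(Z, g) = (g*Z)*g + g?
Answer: 25921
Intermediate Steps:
B(Z, g) = g + Z*g**2 (B(Z, g) = (Z*g)*g + g = Z*g**2 + g = g + Z*g**2)
L = 18 (L = 9*2 = 18)
r(b, t) = -3 - 18*b - t*(1 + t**2) (r(b, t) = -3 - (t*(1 + t*t) + b*18) = -3 - (t*(1 + t**2) + 18*b) = -3 - (18*b + t*(1 + t**2)) = -3 + (-18*b - t*(1 + t**2)) = -3 - 18*b - t*(1 + t**2))
(-2 + r(7, 3))**2 = (-2 + (-3 - 1*3 - 1*3**3 - 18*7))**2 = (-2 + (-3 - 3 - 1*27 - 126))**2 = (-2 + (-3 - 3 - 27 - 126))**2 = (-2 - 159)**2 = (-161)**2 = 25921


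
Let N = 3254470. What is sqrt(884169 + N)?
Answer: sqrt(4138639) ≈ 2034.4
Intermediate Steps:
sqrt(884169 + N) = sqrt(884169 + 3254470) = sqrt(4138639)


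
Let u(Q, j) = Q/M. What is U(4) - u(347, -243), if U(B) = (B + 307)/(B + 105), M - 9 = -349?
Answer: 143563/37060 ≈ 3.8738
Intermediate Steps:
M = -340 (M = 9 - 349 = -340)
u(Q, j) = -Q/340 (u(Q, j) = Q/(-340) = Q*(-1/340) = -Q/340)
U(B) = (307 + B)/(105 + B)
U(4) - u(347, -243) = (307 + 4)/(105 + 4) - (-1)*347/340 = 311/109 - 1*(-347/340) = (1/109)*311 + 347/340 = 311/109 + 347/340 = 143563/37060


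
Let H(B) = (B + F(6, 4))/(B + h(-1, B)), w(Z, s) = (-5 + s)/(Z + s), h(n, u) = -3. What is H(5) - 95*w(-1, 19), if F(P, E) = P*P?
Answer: -961/18 ≈ -53.389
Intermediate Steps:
F(P, E) = P**2
w(Z, s) = (-5 + s)/(Z + s)
H(B) = (36 + B)/(-3 + B) (H(B) = (B + 6**2)/(B - 3) = (B + 36)/(-3 + B) = (36 + B)/(-3 + B))
H(5) - 95*w(-1, 19) = (36 + 5)/(-3 + 5) - 95*(-5 + 19)/(-1 + 19) = 41/2 - 95*14/18 = (1/2)*41 - 95*14/18 = 41/2 - 95*7/9 = 41/2 - 665/9 = -961/18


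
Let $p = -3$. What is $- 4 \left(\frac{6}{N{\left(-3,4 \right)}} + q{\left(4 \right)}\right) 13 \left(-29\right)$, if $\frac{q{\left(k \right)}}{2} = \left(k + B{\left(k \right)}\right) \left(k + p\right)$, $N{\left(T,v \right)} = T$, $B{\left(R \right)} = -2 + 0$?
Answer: $3016$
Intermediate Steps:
$B{\left(R \right)} = -2$
$q{\left(k \right)} = 2 \left(-3 + k\right) \left(-2 + k\right)$ ($q{\left(k \right)} = 2 \left(k - 2\right) \left(k - 3\right) = 2 \left(-2 + k\right) \left(-3 + k\right) = 2 \left(-3 + k\right) \left(-2 + k\right)$)
$- 4 \left(\frac{6}{N{\left(-3,4 \right)}} + q{\left(4 \right)}\right) 13 \left(-29\right) = - 4 \left(\frac{6}{-3} + \left(12 - 40 + 2 \cdot 4^{2}\right)\right) 13 \left(-29\right) = - 4 \left(6 \left(- \frac{1}{3}\right) + \left(12 - 40 + 2 \cdot 16\right)\right) 13 \left(-29\right) = - 4 \left(-2 + \left(12 - 40 + 32\right)\right) 13 \left(-29\right) = - 4 \left(-2 + 4\right) 13 \left(-29\right) = \left(-4\right) 2 \cdot 13 \left(-29\right) = \left(-8\right) 13 \left(-29\right) = \left(-104\right) \left(-29\right) = 3016$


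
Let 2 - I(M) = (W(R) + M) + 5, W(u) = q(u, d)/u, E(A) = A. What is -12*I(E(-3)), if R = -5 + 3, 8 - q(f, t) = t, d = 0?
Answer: -48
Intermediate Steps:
q(f, t) = 8 - t
R = -2
W(u) = 8/u (W(u) = (8 - 1*0)/u = (8 + 0)/u = 8/u)
I(M) = 1 - M (I(M) = 2 - ((8/(-2) + M) + 5) = 2 - ((8*(-½) + M) + 5) = 2 - ((-4 + M) + 5) = 2 - (1 + M) = 2 + (-1 - M) = 1 - M)
-12*I(E(-3)) = -12*(1 - 1*(-3)) = -12*(1 + 3) = -12*4 = -48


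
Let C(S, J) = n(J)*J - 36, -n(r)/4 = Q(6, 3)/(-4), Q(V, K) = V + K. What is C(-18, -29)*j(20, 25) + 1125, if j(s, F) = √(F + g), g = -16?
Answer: 234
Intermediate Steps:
j(s, F) = √(-16 + F) (j(s, F) = √(F - 16) = √(-16 + F))
Q(V, K) = K + V
n(r) = 9 (n(r) = -4*(3 + 6)/(-4) = -36*(-1)/4 = -4*(-9/4) = 9)
C(S, J) = -36 + 9*J (C(S, J) = 9*J - 36 = -36 + 9*J)
C(-18, -29)*j(20, 25) + 1125 = (-36 + 9*(-29))*√(-16 + 25) + 1125 = (-36 - 261)*√9 + 1125 = -297*3 + 1125 = -891 + 1125 = 234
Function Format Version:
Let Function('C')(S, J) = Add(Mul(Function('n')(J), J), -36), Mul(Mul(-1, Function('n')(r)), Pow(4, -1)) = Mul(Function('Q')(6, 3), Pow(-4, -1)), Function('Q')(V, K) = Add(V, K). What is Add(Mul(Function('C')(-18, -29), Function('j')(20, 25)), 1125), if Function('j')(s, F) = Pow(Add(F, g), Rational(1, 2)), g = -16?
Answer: 234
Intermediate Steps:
Function('j')(s, F) = Pow(Add(-16, F), Rational(1, 2)) (Function('j')(s, F) = Pow(Add(F, -16), Rational(1, 2)) = Pow(Add(-16, F), Rational(1, 2)))
Function('Q')(V, K) = Add(K, V)
Function('n')(r) = 9 (Function('n')(r) = Mul(-4, Mul(Add(3, 6), Pow(-4, -1))) = Mul(-4, Mul(9, Rational(-1, 4))) = Mul(-4, Rational(-9, 4)) = 9)
Function('C')(S, J) = Add(-36, Mul(9, J)) (Function('C')(S, J) = Add(Mul(9, J), -36) = Add(-36, Mul(9, J)))
Add(Mul(Function('C')(-18, -29), Function('j')(20, 25)), 1125) = Add(Mul(Add(-36, Mul(9, -29)), Pow(Add(-16, 25), Rational(1, 2))), 1125) = Add(Mul(Add(-36, -261), Pow(9, Rational(1, 2))), 1125) = Add(Mul(-297, 3), 1125) = Add(-891, 1125) = 234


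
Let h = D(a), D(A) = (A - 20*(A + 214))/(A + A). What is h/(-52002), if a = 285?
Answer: 1939/5928228 ≈ 0.00032708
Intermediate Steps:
D(A) = (-4280 - 19*A)/(2*A) (D(A) = (A - 20*(214 + A))/((2*A)) = (A + (-4280 - 20*A))*(1/(2*A)) = (-4280 - 19*A)*(1/(2*A)) = (-4280 - 19*A)/(2*A))
h = -1939/114 (h = -19/2 - 2140/285 = -19/2 - 2140*1/285 = -19/2 - 428/57 = -1939/114 ≈ -17.009)
h/(-52002) = -1939/114/(-52002) = -1939/114*(-1/52002) = 1939/5928228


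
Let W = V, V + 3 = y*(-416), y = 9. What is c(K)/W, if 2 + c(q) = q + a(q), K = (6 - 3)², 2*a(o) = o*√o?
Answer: -41/7494 ≈ -0.0054710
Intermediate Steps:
a(o) = o^(3/2)/2 (a(o) = (o*√o)/2 = o^(3/2)/2)
K = 9 (K = 3² = 9)
c(q) = -2 + q + q^(3/2)/2 (c(q) = -2 + (q + q^(3/2)/2) = -2 + q + q^(3/2)/2)
V = -3747 (V = -3 + 9*(-416) = -3 - 3744 = -3747)
W = -3747
c(K)/W = (-2 + 9 + 9^(3/2)/2)/(-3747) = (-2 + 9 + (½)*27)*(-1/3747) = (-2 + 9 + 27/2)*(-1/3747) = (41/2)*(-1/3747) = -41/7494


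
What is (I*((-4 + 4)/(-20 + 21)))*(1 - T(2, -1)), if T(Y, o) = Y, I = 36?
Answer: 0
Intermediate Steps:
(I*((-4 + 4)/(-20 + 21)))*(1 - T(2, -1)) = (36*((-4 + 4)/(-20 + 21)))*(1 - 1*2) = (36*(0/1))*(1 - 2) = (36*(0*1))*(-1) = (36*0)*(-1) = 0*(-1) = 0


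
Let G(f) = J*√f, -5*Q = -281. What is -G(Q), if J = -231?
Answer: 231*√1405/5 ≈ 1731.7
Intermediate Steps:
Q = 281/5 (Q = -⅕*(-281) = 281/5 ≈ 56.200)
G(f) = -231*√f
-G(Q) = -(-231)*√(281/5) = -(-231)*√1405/5 = 231*√1405/5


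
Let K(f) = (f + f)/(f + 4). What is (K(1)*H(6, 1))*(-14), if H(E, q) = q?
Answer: -28/5 ≈ -5.6000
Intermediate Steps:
K(f) = 2*f/(4 + f) (K(f) = (2*f)/(4 + f) = 2*f/(4 + f))
(K(1)*H(6, 1))*(-14) = ((2*1/(4 + 1))*1)*(-14) = ((2*1/5)*1)*(-14) = ((2*1*(⅕))*1)*(-14) = ((⅖)*1)*(-14) = (⅖)*(-14) = -28/5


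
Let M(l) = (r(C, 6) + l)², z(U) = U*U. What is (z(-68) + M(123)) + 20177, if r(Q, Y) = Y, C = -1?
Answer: 41442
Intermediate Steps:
z(U) = U²
M(l) = (6 + l)²
(z(-68) + M(123)) + 20177 = ((-68)² + (6 + 123)²) + 20177 = (4624 + 129²) + 20177 = (4624 + 16641) + 20177 = 21265 + 20177 = 41442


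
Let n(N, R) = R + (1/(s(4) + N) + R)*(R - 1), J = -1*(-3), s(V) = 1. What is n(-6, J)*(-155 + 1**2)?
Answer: -6622/5 ≈ -1324.4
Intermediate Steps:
J = 3
n(N, R) = R + (-1 + R)*(R + 1/(1 + N)) (n(N, R) = R + (1/(1 + N) + R)*(R - 1) = R + (R + 1/(1 + N))*(-1 + R) = R + (-1 + R)*(R + 1/(1 + N)))
n(-6, J)*(-155 + 1**2) = ((-1 + 3 + 3**2 - 6*3**2)/(1 - 6))*(-155 + 1**2) = ((-1 + 3 + 9 - 6*9)/(-5))*(-155 + 1) = -(-1 + 3 + 9 - 54)/5*(-154) = -1/5*(-43)*(-154) = (43/5)*(-154) = -6622/5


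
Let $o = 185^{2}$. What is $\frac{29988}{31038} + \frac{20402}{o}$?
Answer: $\frac{39513728}{25292275} \approx 1.5623$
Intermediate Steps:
$o = 34225$
$\frac{29988}{31038} + \frac{20402}{o} = \frac{29988}{31038} + \frac{20402}{34225} = 29988 \cdot \frac{1}{31038} + 20402 \cdot \frac{1}{34225} = \frac{714}{739} + \frac{20402}{34225} = \frac{39513728}{25292275}$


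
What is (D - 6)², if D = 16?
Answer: 100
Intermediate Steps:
(D - 6)² = (16 - 6)² = 10² = 100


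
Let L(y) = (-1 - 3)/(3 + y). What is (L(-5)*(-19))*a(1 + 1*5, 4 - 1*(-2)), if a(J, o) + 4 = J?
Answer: -76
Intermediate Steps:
a(J, o) = -4 + J
L(y) = -4/(3 + y)
(L(-5)*(-19))*a(1 + 1*5, 4 - 1*(-2)) = (-4/(3 - 5)*(-19))*(-4 + (1 + 1*5)) = (-4/(-2)*(-19))*(-4 + (1 + 5)) = (-4*(-1/2)*(-19))*(-4 + 6) = (2*(-19))*2 = -38*2 = -76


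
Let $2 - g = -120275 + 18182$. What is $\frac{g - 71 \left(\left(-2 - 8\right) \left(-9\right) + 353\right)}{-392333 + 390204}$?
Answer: $- \frac{70642}{2129} \approx -33.181$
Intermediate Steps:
$g = 102095$ ($g = 2 - \left(-120275 + 18182\right) = 2 - -102093 = 2 + 102093 = 102095$)
$\frac{g - 71 \left(\left(-2 - 8\right) \left(-9\right) + 353\right)}{-392333 + 390204} = \frac{102095 - 71 \left(\left(-2 - 8\right) \left(-9\right) + 353\right)}{-392333 + 390204} = \frac{102095 - 71 \left(\left(-10\right) \left(-9\right) + 353\right)}{-2129} = \left(102095 - 71 \left(90 + 353\right)\right) \left(- \frac{1}{2129}\right) = \left(102095 - 31453\right) \left(- \frac{1}{2129}\right) = 70642 \left(- \frac{1}{2129}\right) = - \frac{70642}{2129}$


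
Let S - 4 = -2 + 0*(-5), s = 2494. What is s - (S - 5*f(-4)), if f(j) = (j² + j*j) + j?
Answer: 2632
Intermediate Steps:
f(j) = j + 2*j² (f(j) = (j² + j²) + j = 2*j² + j = j + 2*j²)
S = 2 (S = 4 + (-2 + 0*(-5)) = 4 + (-2 + 0) = 4 - 2 = 2)
s - (S - 5*f(-4)) = 2494 - (2 - (-20)*(1 + 2*(-4))) = 2494 - (2 - (-20)*(1 - 8)) = 2494 - (2 - (-20)*(-7)) = 2494 - (2 - 5*28) = 2494 - (2 - 140) = 2494 - 1*(-138) = 2494 + 138 = 2632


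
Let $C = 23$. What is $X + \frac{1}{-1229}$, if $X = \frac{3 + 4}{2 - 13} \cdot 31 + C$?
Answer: $\frac{44233}{13519} \approx 3.2719$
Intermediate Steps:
$X = \frac{36}{11}$ ($X = \frac{3 + 4}{2 - 13} \cdot 31 + 23 = \frac{7}{-11} \cdot 31 + 23 = 7 \left(- \frac{1}{11}\right) 31 + 23 = \left(- \frac{7}{11}\right) 31 + 23 = - \frac{217}{11} + 23 = \frac{36}{11} \approx 3.2727$)
$X + \frac{1}{-1229} = \frac{36}{11} + \frac{1}{-1229} = \frac{36}{11} - \frac{1}{1229} = \frac{44233}{13519}$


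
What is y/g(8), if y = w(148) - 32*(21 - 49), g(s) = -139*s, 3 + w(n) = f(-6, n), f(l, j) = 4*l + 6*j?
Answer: -1757/1112 ≈ -1.5800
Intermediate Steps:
w(n) = -27 + 6*n (w(n) = -3 + (4*(-6) + 6*n) = -3 + (-24 + 6*n) = -27 + 6*n)
y = 1757 (y = (-27 + 6*148) - 32*(21 - 49) = (-27 + 888) - 32*(-28) = 861 + 896 = 1757)
y/g(8) = 1757/((-139*8)) = 1757/(-1112) = 1757*(-1/1112) = -1757/1112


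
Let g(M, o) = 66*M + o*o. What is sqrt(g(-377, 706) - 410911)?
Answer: sqrt(62643) ≈ 250.29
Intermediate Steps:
g(M, o) = o**2 + 66*M (g(M, o) = 66*M + o**2 = o**2 + 66*M)
sqrt(g(-377, 706) - 410911) = sqrt((706**2 + 66*(-377)) - 410911) = sqrt((498436 - 24882) - 410911) = sqrt(473554 - 410911) = sqrt(62643)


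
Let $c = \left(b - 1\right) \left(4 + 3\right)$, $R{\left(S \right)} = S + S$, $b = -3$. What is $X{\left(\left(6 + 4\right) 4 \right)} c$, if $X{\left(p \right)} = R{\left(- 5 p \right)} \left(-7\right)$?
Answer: $-78400$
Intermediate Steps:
$R{\left(S \right)} = 2 S$
$c = -28$ ($c = \left(-3 - 1\right) \left(4 + 3\right) = \left(-4\right) 7 = -28$)
$X{\left(p \right)} = 70 p$ ($X{\left(p \right)} = 2 \left(- 5 p\right) \left(-7\right) = - 10 p \left(-7\right) = 70 p$)
$X{\left(\left(6 + 4\right) 4 \right)} c = 70 \left(6 + 4\right) 4 \left(-28\right) = 70 \cdot 10 \cdot 4 \left(-28\right) = 70 \cdot 40 \left(-28\right) = 2800 \left(-28\right) = -78400$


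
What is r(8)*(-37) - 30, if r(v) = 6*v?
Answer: -1806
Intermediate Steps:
r(8)*(-37) - 30 = (6*8)*(-37) - 30 = 48*(-37) - 30 = -1776 - 30 = -1806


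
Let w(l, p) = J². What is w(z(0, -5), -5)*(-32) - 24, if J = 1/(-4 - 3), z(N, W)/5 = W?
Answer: -1208/49 ≈ -24.653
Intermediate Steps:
z(N, W) = 5*W
J = -⅐ (J = 1/(-7) = -⅐ ≈ -0.14286)
w(l, p) = 1/49 (w(l, p) = (-⅐)² = 1/49)
w(z(0, -5), -5)*(-32) - 24 = (1/49)*(-32) - 24 = -32/49 - 24 = -1208/49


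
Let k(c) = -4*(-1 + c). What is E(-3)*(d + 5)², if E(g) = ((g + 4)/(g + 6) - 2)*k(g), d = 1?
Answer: -960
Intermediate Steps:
k(c) = 4 - 4*c
E(g) = (-2 + (4 + g)/(6 + g))*(4 - 4*g) (E(g) = ((g + 4)/(g + 6) - 2)*(4 - 4*g) = ((4 + g)/(6 + g) - 2)*(4 - 4*g) = (-2 + (4 + g)/(6 + g))*(4 - 4*g))
E(-3)*(d + 5)² = (4*(-1 - 3)*(8 - 3)/(6 - 3))*(1 + 5)² = (4*(-4)*5/3)*6² = (4*(⅓)*(-4)*5)*36 = -80/3*36 = -960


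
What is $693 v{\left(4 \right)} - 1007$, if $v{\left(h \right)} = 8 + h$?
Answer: $7309$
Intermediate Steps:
$693 v{\left(4 \right)} - 1007 = 693 \left(8 + 4\right) - 1007 = 693 \cdot 12 - 1007 = 8316 - 1007 = 7309$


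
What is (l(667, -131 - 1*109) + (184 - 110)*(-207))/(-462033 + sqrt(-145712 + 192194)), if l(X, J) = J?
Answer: 2396103138/71158148869 + 5186*sqrt(46482)/71158148869 ≈ 0.033689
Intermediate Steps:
(l(667, -131 - 1*109) + (184 - 110)*(-207))/(-462033 + sqrt(-145712 + 192194)) = ((-131 - 1*109) + (184 - 110)*(-207))/(-462033 + sqrt(-145712 + 192194)) = ((-131 - 109) + 74*(-207))/(-462033 + sqrt(46482)) = (-240 - 15318)/(-462033 + sqrt(46482)) = -15558/(-462033 + sqrt(46482))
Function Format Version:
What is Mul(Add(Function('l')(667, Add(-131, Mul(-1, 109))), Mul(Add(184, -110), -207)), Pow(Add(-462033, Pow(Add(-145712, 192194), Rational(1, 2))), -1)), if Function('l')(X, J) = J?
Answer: Add(Rational(2396103138, 71158148869), Mul(Rational(5186, 71158148869), Pow(46482, Rational(1, 2)))) ≈ 0.033689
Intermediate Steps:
Mul(Add(Function('l')(667, Add(-131, Mul(-1, 109))), Mul(Add(184, -110), -207)), Pow(Add(-462033, Pow(Add(-145712, 192194), Rational(1, 2))), -1)) = Mul(Add(Add(-131, Mul(-1, 109)), Mul(Add(184, -110), -207)), Pow(Add(-462033, Pow(Add(-145712, 192194), Rational(1, 2))), -1)) = Mul(Add(Add(-131, -109), Mul(74, -207)), Pow(Add(-462033, Pow(46482, Rational(1, 2))), -1)) = Mul(Add(-240, -15318), Pow(Add(-462033, Pow(46482, Rational(1, 2))), -1)) = Mul(-15558, Pow(Add(-462033, Pow(46482, Rational(1, 2))), -1))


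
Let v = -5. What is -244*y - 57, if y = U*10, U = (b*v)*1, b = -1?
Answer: -12257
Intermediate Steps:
U = 5 (U = -1*(-5)*1 = 5*1 = 5)
y = 50 (y = 5*10 = 50)
-244*y - 57 = -244*50 - 57 = -12200 - 57 = -12257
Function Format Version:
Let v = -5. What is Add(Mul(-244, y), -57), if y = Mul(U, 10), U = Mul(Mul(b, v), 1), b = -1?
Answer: -12257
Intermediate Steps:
U = 5 (U = Mul(Mul(-1, -5), 1) = Mul(5, 1) = 5)
y = 50 (y = Mul(5, 10) = 50)
Add(Mul(-244, y), -57) = Add(Mul(-244, 50), -57) = Add(-12200, -57) = -12257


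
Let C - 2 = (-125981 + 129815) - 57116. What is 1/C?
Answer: -1/53280 ≈ -1.8769e-5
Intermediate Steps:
C = -53280 (C = 2 + ((-125981 + 129815) - 57116) = 2 + (3834 - 57116) = 2 - 53282 = -53280)
1/C = 1/(-53280) = -1/53280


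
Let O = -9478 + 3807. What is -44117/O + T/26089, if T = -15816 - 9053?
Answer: 1009936314/147950719 ≈ 6.8262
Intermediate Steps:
T = -24869
O = -5671
-44117/O + T/26089 = -44117/(-5671) - 24869/26089 = -44117*(-1/5671) - 24869*1/26089 = 44117/5671 - 24869/26089 = 1009936314/147950719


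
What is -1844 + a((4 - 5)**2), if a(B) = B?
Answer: -1843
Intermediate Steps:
-1844 + a((4 - 5)**2) = -1844 + (4 - 5)**2 = -1844 + (-1)**2 = -1844 + 1 = -1843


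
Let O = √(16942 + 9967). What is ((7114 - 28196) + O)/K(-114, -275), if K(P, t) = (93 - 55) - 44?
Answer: 10541/3 - √26909/6 ≈ 3486.3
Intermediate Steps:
O = √26909 ≈ 164.04
K(P, t) = -6 (K(P, t) = 38 - 44 = -6)
((7114 - 28196) + O)/K(-114, -275) = ((7114 - 28196) + √26909)/(-6) = (-21082 + √26909)*(-⅙) = 10541/3 - √26909/6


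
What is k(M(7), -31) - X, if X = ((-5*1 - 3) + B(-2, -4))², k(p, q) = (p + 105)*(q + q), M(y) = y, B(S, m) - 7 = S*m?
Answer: -6993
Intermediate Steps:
B(S, m) = 7 + S*m
k(p, q) = 2*q*(105 + p) (k(p, q) = (105 + p)*(2*q) = 2*q*(105 + p))
X = 49 (X = ((-5*1 - 3) + (7 - 2*(-4)))² = ((-5 - 3) + (7 + 8))² = (-8 + 15)² = 7² = 49)
k(M(7), -31) - X = 2*(-31)*(105 + 7) - 1*49 = 2*(-31)*112 - 49 = -6944 - 49 = -6993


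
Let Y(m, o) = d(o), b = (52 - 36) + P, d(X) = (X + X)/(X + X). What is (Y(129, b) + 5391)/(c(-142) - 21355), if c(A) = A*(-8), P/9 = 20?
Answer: -5392/20219 ≈ -0.26668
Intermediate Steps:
P = 180 (P = 9*20 = 180)
c(A) = -8*A
d(X) = 1 (d(X) = (2*X)/((2*X)) = (2*X)*(1/(2*X)) = 1)
b = 196 (b = (52 - 36) + 180 = 16 + 180 = 196)
Y(m, o) = 1
(Y(129, b) + 5391)/(c(-142) - 21355) = (1 + 5391)/(-8*(-142) - 21355) = 5392/(1136 - 21355) = 5392/(-20219) = 5392*(-1/20219) = -5392/20219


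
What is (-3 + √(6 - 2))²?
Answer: 1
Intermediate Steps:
(-3 + √(6 - 2))² = (-3 + √4)² = (-3 + 2)² = (-1)² = 1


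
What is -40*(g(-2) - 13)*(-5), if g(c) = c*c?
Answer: -1800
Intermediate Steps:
g(c) = c²
-40*(g(-2) - 13)*(-5) = -40*((-2)² - 13)*(-5) = -40*(4 - 13)*(-5) = -(-360)*(-5) = -40*45 = -1800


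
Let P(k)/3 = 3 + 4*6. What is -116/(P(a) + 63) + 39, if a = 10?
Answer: 1375/36 ≈ 38.194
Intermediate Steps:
P(k) = 81 (P(k) = 3*(3 + 4*6) = 3*(3 + 24) = 3*27 = 81)
-116/(P(a) + 63) + 39 = -116/(81 + 63) + 39 = -116/144 + 39 = (1/144)*(-116) + 39 = -29/36 + 39 = 1375/36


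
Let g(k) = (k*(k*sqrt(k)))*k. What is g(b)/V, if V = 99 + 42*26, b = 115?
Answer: 1520875*sqrt(115)/1191 ≈ 13694.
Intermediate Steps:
V = 1191 (V = 99 + 1092 = 1191)
g(k) = k**(7/2) (g(k) = (k*k**(3/2))*k = k**(5/2)*k = k**(7/2))
g(b)/V = 115**(7/2)/1191 = (1520875*sqrt(115))*(1/1191) = 1520875*sqrt(115)/1191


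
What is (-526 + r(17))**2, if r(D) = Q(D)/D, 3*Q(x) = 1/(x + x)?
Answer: 831895398889/3006756 ≈ 2.7668e+5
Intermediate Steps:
Q(x) = 1/(6*x) (Q(x) = 1/(3*(x + x)) = 1/(3*((2*x))) = (1/(2*x))/3 = 1/(6*x))
r(D) = 1/(6*D**2) (r(D) = (1/(6*D))/D = 1/(6*D**2))
(-526 + r(17))**2 = (-526 + (1/6)/17**2)**2 = (-526 + (1/6)*(1/289))**2 = (-526 + 1/1734)**2 = (-912083/1734)**2 = 831895398889/3006756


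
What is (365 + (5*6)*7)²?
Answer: 330625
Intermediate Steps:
(365 + (5*6)*7)² = (365 + 30*7)² = (365 + 210)² = 575² = 330625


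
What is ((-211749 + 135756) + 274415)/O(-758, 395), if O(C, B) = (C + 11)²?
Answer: 198422/558009 ≈ 0.35559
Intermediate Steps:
O(C, B) = (11 + C)²
((-211749 + 135756) + 274415)/O(-758, 395) = ((-211749 + 135756) + 274415)/((11 - 758)²) = (-75993 + 274415)/((-747)²) = 198422/558009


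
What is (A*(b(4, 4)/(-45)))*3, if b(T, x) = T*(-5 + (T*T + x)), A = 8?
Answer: -32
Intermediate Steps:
b(T, x) = T*(-5 + x + T**2) (b(T, x) = T*(-5 + (T**2 + x)) = T*(-5 + (x + T**2)) = T*(-5 + x + T**2))
(A*(b(4, 4)/(-45)))*3 = (8*((4*(-5 + 4 + 4**2))/(-45)))*3 = (8*((4*(-5 + 4 + 16))*(-1/45)))*3 = (8*((4*15)*(-1/45)))*3 = (8*(60*(-1/45)))*3 = (8*(-4/3))*3 = -32/3*3 = -32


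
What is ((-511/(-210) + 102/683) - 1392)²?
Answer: 810493128043921/419840100 ≈ 1.9305e+6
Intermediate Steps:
((-511/(-210) + 102/683) - 1392)² = ((-511*(-1/210) + 102*(1/683)) - 1392)² = ((73/30 + 102/683) - 1392)² = (52919/20490 - 1392)² = (-28469161/20490)² = 810493128043921/419840100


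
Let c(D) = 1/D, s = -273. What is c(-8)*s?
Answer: 273/8 ≈ 34.125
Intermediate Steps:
c(-8)*s = -273/(-8) = -1/8*(-273) = 273/8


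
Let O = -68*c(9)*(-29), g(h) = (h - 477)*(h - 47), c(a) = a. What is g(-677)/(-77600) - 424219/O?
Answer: -373029511/10759725 ≈ -34.669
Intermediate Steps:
g(h) = (-477 + h)*(-47 + h)
O = 17748 (O = -68*9*(-29) = -612*(-29) = 17748)
g(-677)/(-77600) - 424219/O = (22419 + (-677)² - 524*(-677))/(-77600) - 424219/17748 = (22419 + 458329 + 354748)*(-1/77600) - 424219*1/17748 = 835496*(-1/77600) - 424219/17748 = -104437/9700 - 424219/17748 = -373029511/10759725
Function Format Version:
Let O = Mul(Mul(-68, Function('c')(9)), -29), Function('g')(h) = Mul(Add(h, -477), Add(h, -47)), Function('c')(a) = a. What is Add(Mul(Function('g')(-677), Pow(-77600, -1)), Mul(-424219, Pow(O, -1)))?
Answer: Rational(-373029511, 10759725) ≈ -34.669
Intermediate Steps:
Function('g')(h) = Mul(Add(-477, h), Add(-47, h))
O = 17748 (O = Mul(Mul(-68, 9), -29) = Mul(-612, -29) = 17748)
Add(Mul(Function('g')(-677), Pow(-77600, -1)), Mul(-424219, Pow(O, -1))) = Add(Mul(Add(22419, Pow(-677, 2), Mul(-524, -677)), Pow(-77600, -1)), Mul(-424219, Pow(17748, -1))) = Add(Mul(Add(22419, 458329, 354748), Rational(-1, 77600)), Mul(-424219, Rational(1, 17748))) = Add(Mul(835496, Rational(-1, 77600)), Rational(-424219, 17748)) = Add(Rational(-104437, 9700), Rational(-424219, 17748)) = Rational(-373029511, 10759725)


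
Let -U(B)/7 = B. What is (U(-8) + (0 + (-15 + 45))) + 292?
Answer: 378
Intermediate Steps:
U(B) = -7*B
(U(-8) + (0 + (-15 + 45))) + 292 = (-7*(-8) + (0 + (-15 + 45))) + 292 = (56 + (0 + 30)) + 292 = (56 + 30) + 292 = 86 + 292 = 378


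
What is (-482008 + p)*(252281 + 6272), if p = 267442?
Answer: -55476682998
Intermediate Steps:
(-482008 + p)*(252281 + 6272) = (-482008 + 267442)*(252281 + 6272) = -214566*258553 = -55476682998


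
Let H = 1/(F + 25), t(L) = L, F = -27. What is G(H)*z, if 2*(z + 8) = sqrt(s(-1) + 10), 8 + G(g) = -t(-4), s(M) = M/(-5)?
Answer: 32 - 2*sqrt(255)/5 ≈ 25.613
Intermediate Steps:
s(M) = -M/5 (s(M) = M*(-1/5) = -M/5)
H = -1/2 (H = 1/(-27 + 25) = 1/(-2) = -1/2 ≈ -0.50000)
G(g) = -4 (G(g) = -8 - 1*(-4) = -8 + 4 = -4)
z = -8 + sqrt(255)/10 (z = -8 + sqrt(-1/5*(-1) + 10)/2 = -8 + sqrt(1/5 + 10)/2 = -8 + sqrt(51/5)/2 = -8 + (sqrt(255)/5)/2 = -8 + sqrt(255)/10 ≈ -6.4031)
G(H)*z = -4*(-8 + sqrt(255)/10) = 32 - 2*sqrt(255)/5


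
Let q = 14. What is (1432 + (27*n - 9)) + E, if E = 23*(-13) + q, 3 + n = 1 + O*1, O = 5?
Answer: 1219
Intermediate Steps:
n = 3 (n = -3 + (1 + 5*1) = -3 + (1 + 5) = -3 + 6 = 3)
E = -285 (E = 23*(-13) + 14 = -299 + 14 = -285)
(1432 + (27*n - 9)) + E = (1432 + (27*3 - 9)) - 285 = (1432 + (81 - 9)) - 285 = (1432 + 72) - 285 = 1504 - 285 = 1219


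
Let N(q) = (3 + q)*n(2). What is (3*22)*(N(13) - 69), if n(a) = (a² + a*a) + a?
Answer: 6006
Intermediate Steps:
n(a) = a + 2*a² (n(a) = (a² + a²) + a = 2*a² + a = a + 2*a²)
N(q) = 30 + 10*q (N(q) = (3 + q)*(2*(1 + 2*2)) = (3 + q)*(2*(1 + 4)) = (3 + q)*(2*5) = (3 + q)*10 = 30 + 10*q)
(3*22)*(N(13) - 69) = (3*22)*((30 + 10*13) - 69) = 66*((30 + 130) - 69) = 66*(160 - 69) = 66*91 = 6006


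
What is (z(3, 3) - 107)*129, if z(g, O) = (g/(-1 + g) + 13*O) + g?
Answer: -16383/2 ≈ -8191.5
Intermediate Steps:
z(g, O) = g + 13*O + g/(-1 + g) (z(g, O) = (g/(-1 + g) + 13*O) + g = (13*O + g/(-1 + g)) + g = g + 13*O + g/(-1 + g))
(z(3, 3) - 107)*129 = ((3**2 - 13*3 + 13*3*3)/(-1 + 3) - 107)*129 = ((9 - 39 + 117)/2 - 107)*129 = ((1/2)*87 - 107)*129 = (87/2 - 107)*129 = -127/2*129 = -16383/2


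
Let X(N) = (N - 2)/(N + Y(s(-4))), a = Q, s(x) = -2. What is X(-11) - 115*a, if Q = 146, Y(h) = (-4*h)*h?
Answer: -453317/27 ≈ -16790.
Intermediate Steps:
Y(h) = -4*h**2
a = 146
X(N) = (-2 + N)/(-16 + N) (X(N) = (N - 2)/(N - 4*(-2)**2) = (-2 + N)/(N - 4*4) = (-2 + N)/(N - 16) = (-2 + N)/(-16 + N))
X(-11) - 115*a = (-2 - 11)/(-16 - 11) - 115*146 = -13/(-27) - 16790 = -1/27*(-13) - 16790 = 13/27 - 16790 = -453317/27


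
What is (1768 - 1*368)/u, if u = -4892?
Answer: -350/1223 ≈ -0.28618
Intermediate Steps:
(1768 - 1*368)/u = (1768 - 1*368)/(-4892) = (1768 - 368)*(-1/4892) = 1400*(-1/4892) = -350/1223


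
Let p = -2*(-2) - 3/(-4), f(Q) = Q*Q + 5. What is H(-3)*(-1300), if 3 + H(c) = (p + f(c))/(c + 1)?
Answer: 32175/2 ≈ 16088.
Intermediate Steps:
f(Q) = 5 + Q**2 (f(Q) = Q**2 + 5 = 5 + Q**2)
p = 19/4 (p = 4 - 3*(-1/4) = 4 + 3/4 = 19/4 ≈ 4.7500)
H(c) = -3 + (39/4 + c**2)/(1 + c) (H(c) = -3 + (19/4 + (5 + c**2))/(c + 1) = -3 + (39/4 + c**2)/(1 + c))
H(-3)*(-1300) = ((27/4 + (-3)**2 - 3*(-3))/(1 - 3))*(-1300) = ((27/4 + 9 + 9)/(-2))*(-1300) = -1/2*99/4*(-1300) = -99/8*(-1300) = 32175/2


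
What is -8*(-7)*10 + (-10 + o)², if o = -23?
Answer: 1649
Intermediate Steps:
-8*(-7)*10 + (-10 + o)² = -8*(-7)*10 + (-10 - 23)² = 56*10 + (-33)² = 560 + 1089 = 1649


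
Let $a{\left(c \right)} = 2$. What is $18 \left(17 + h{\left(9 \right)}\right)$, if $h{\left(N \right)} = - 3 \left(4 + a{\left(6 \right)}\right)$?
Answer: $-18$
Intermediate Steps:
$h{\left(N \right)} = -18$ ($h{\left(N \right)} = - 3 \left(4 + 2\right) = \left(-3\right) 6 = -18$)
$18 \left(17 + h{\left(9 \right)}\right) = 18 \left(17 - 18\right) = 18 \left(-1\right) = -18$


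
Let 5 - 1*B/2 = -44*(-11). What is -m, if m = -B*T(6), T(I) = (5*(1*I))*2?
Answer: -57480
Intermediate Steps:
T(I) = 10*I (T(I) = (5*I)*2 = 10*I)
B = -958 (B = 10 - (-88)*(-11) = 10 - 2*484 = 10 - 968 = -958)
m = 57480 (m = -(-958)*10*6 = -(-958)*60 = -1*(-57480) = 57480)
-m = -1*57480 = -57480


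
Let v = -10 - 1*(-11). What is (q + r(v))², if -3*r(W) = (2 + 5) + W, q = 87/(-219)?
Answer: 450241/47961 ≈ 9.3876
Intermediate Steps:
v = 1 (v = -10 + 11 = 1)
q = -29/73 (q = 87*(-1/219) = -29/73 ≈ -0.39726)
r(W) = -7/3 - W/3 (r(W) = -((2 + 5) + W)/3 = -(7 + W)/3 = -7/3 - W/3)
(q + r(v))² = (-29/73 + (-7/3 - ⅓*1))² = (-29/73 + (-7/3 - ⅓))² = (-29/73 - 8/3)² = (-671/219)² = 450241/47961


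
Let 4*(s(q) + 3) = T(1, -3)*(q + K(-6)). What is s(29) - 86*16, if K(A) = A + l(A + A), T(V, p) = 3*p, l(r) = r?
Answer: -5615/4 ≈ -1403.8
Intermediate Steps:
K(A) = 3*A (K(A) = A + (A + A) = A + 2*A = 3*A)
s(q) = 75/2 - 9*q/4 (s(q) = -3 + ((3*(-3))*(q + 3*(-6)))/4 = -3 + (-9*(q - 18))/4 = -3 + (-9*(-18 + q))/4 = -3 + (162 - 9*q)/4 = -3 + (81/2 - 9*q/4) = 75/2 - 9*q/4)
s(29) - 86*16 = (75/2 - 9/4*29) - 86*16 = (75/2 - 261/4) - 1*1376 = -111/4 - 1376 = -5615/4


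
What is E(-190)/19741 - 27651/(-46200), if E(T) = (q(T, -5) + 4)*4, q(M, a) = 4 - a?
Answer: 182753597/304011400 ≈ 0.60114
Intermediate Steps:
E(T) = 52 (E(T) = ((4 - 1*(-5)) + 4)*4 = ((4 + 5) + 4)*4 = (9 + 4)*4 = 13*4 = 52)
E(-190)/19741 - 27651/(-46200) = 52/19741 - 27651/(-46200) = 52*(1/19741) - 27651*(-1/46200) = 52/19741 + 9217/15400 = 182753597/304011400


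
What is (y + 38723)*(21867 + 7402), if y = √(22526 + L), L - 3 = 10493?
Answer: 1133383487 + 29269*√33022 ≈ 1.1387e+9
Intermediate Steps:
L = 10496 (L = 3 + 10493 = 10496)
y = √33022 (y = √(22526 + 10496) = √33022 ≈ 181.72)
(y + 38723)*(21867 + 7402) = (√33022 + 38723)*(21867 + 7402) = (38723 + √33022)*29269 = 1133383487 + 29269*√33022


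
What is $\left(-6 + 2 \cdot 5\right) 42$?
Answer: $168$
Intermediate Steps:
$\left(-6 + 2 \cdot 5\right) 42 = \left(-6 + 10\right) 42 = 4 \cdot 42 = 168$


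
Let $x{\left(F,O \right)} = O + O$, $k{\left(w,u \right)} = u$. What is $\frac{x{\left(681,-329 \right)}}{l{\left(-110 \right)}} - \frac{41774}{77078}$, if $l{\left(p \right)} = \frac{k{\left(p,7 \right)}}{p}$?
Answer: $\frac{398472373}{38539} \approx 10339.0$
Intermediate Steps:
$x{\left(F,O \right)} = 2 O$
$l{\left(p \right)} = \frac{7}{p}$
$\frac{x{\left(681,-329 \right)}}{l{\left(-110 \right)}} - \frac{41774}{77078} = \frac{2 \left(-329\right)}{7 \frac{1}{-110}} - \frac{41774}{77078} = - \frac{658}{7 \left(- \frac{1}{110}\right)} - \frac{20887}{38539} = - \frac{658}{- \frac{7}{110}} - \frac{20887}{38539} = \left(-658\right) \left(- \frac{110}{7}\right) - \frac{20887}{38539} = 10340 - \frac{20887}{38539} = \frac{398472373}{38539}$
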